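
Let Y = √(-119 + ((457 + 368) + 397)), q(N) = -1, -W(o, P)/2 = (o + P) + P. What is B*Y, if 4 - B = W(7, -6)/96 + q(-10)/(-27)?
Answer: 1667*√1103/432 ≈ 128.16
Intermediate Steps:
W(o, P) = -4*P - 2*o (W(o, P) = -2*((o + P) + P) = -2*((P + o) + P) = -2*(o + 2*P) = -4*P - 2*o)
Y = √1103 (Y = √(-119 + (825 + 397)) = √(-119 + 1222) = √1103 ≈ 33.211)
B = 1667/432 (B = 4 - ((-4*(-6) - 2*7)/96 - 1/(-27)) = 4 - ((24 - 14)*(1/96) - 1*(-1/27)) = 4 - (10*(1/96) + 1/27) = 4 - (5/48 + 1/27) = 4 - 1*61/432 = 4 - 61/432 = 1667/432 ≈ 3.8588)
B*Y = 1667*√1103/432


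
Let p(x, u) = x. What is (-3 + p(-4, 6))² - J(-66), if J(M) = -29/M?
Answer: 3205/66 ≈ 48.561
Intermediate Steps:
(-3 + p(-4, 6))² - J(-66) = (-3 - 4)² - (-29)/(-66) = (-7)² - (-29)*(-1)/66 = 49 - 1*29/66 = 49 - 29/66 = 3205/66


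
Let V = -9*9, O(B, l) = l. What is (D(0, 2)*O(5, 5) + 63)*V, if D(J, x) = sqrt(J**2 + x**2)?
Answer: -5913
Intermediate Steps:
V = -81
(D(0, 2)*O(5, 5) + 63)*V = (sqrt(0**2 + 2**2)*5 + 63)*(-81) = (sqrt(0 + 4)*5 + 63)*(-81) = (sqrt(4)*5 + 63)*(-81) = (2*5 + 63)*(-81) = (10 + 63)*(-81) = 73*(-81) = -5913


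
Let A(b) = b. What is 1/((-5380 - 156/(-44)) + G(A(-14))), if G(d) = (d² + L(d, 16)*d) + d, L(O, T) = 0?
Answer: -11/57139 ≈ -0.00019251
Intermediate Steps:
G(d) = d + d² (G(d) = (d² + 0*d) + d = (d² + 0) + d = d² + d = d + d²)
1/((-5380 - 156/(-44)) + G(A(-14))) = 1/((-5380 - 156/(-44)) - 14*(1 - 14)) = 1/((-5380 - 156*(-1)/44) - 14*(-13)) = 1/((-5380 - 1*(-39/11)) + 182) = 1/((-5380 + 39/11) + 182) = 1/(-59141/11 + 182) = 1/(-57139/11) = -11/57139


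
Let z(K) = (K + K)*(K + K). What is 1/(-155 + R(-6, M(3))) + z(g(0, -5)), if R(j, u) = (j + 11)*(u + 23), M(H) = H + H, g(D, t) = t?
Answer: 999/10 ≈ 99.900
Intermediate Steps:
M(H) = 2*H
R(j, u) = (11 + j)*(23 + u)
z(K) = 4*K**2 (z(K) = (2*K)*(2*K) = 4*K**2)
1/(-155 + R(-6, M(3))) + z(g(0, -5)) = 1/(-155 + (253 + 11*(2*3) + 23*(-6) - 12*3)) + 4*(-5)**2 = 1/(-155 + (253 + 11*6 - 138 - 6*6)) + 4*25 = 1/(-155 + (253 + 66 - 138 - 36)) + 100 = 1/(-155 + 145) + 100 = 1/(-10) + 100 = -1/10 + 100 = 999/10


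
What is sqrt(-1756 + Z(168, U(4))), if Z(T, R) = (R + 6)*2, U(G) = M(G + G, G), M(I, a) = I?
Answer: 24*I*sqrt(3) ≈ 41.569*I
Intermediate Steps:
U(G) = 2*G (U(G) = G + G = 2*G)
Z(T, R) = 12 + 2*R (Z(T, R) = (6 + R)*2 = 12 + 2*R)
sqrt(-1756 + Z(168, U(4))) = sqrt(-1756 + (12 + 2*(2*4))) = sqrt(-1756 + (12 + 2*8)) = sqrt(-1756 + (12 + 16)) = sqrt(-1756 + 28) = sqrt(-1728) = 24*I*sqrt(3)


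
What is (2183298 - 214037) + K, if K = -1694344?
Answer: 274917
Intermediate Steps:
(2183298 - 214037) + K = (2183298 - 214037) - 1694344 = 1969261 - 1694344 = 274917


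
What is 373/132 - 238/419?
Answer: 124871/55308 ≈ 2.2577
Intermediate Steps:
373/132 - 238/419 = 124871/55308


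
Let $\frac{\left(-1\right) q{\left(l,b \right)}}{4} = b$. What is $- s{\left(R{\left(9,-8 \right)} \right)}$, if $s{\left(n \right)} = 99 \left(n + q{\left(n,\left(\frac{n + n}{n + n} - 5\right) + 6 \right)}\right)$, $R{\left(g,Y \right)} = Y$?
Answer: $1584$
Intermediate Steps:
$q{\left(l,b \right)} = - 4 b$
$s{\left(n \right)} = -792 + 99 n$ ($s{\left(n \right)} = 99 \left(n - 4 \left(\left(\frac{n + n}{n + n} - 5\right) + 6\right)\right) = 99 \left(n - 4 \left(\left(\frac{2 n}{2 n} - 5\right) + 6\right)\right) = 99 \left(n - 4 \left(\left(2 n \frac{1}{2 n} - 5\right) + 6\right)\right) = 99 \left(n - 4 \left(\left(1 - 5\right) + 6\right)\right) = 99 \left(n - 4 \left(-4 + 6\right)\right) = 99 \left(n - 8\right) = 99 \left(-8 + n\right) = -792 + 99 n$)
$- s{\left(R{\left(9,-8 \right)} \right)} = - (-792 + 99 \left(-8\right)) = - (-792 - 792) = \left(-1\right) \left(-1584\right) = 1584$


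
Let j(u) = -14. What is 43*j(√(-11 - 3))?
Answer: -602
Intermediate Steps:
43*j(√(-11 - 3)) = 43*(-14) = -602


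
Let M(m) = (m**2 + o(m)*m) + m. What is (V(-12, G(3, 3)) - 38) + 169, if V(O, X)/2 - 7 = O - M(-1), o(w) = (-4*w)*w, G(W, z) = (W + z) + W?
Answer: 113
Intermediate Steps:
G(W, z) = z + 2*W
o(w) = -4*w**2
M(m) = m + m**2 - 4*m**3 (M(m) = (m**2 + (-4*m**2)*m) + m = (m**2 - 4*m**3) + m = m + m**2 - 4*m**3)
V(O, X) = 6 + 2*O (V(O, X) = 14 + 2*(O - (-1)*(1 - 1 - 4*(-1)**2)) = 14 + 2*(O - (-1)*(1 - 1 - 4*1)) = 14 + 2*(O - (-1)*(1 - 1 - 4)) = 14 + 2*(O - (-1)*(-4)) = 14 + 2*(O - 1*4) = 14 + 2*(O - 4) = 14 + 2*(-4 + O) = 14 + (-8 + 2*O) = 6 + 2*O)
(V(-12, G(3, 3)) - 38) + 169 = ((6 + 2*(-12)) - 38) + 169 = ((6 - 24) - 38) + 169 = (-18 - 38) + 169 = -56 + 169 = 113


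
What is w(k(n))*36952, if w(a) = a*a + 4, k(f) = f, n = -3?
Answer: 480376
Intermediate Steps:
w(a) = 4 + a² (w(a) = a² + 4 = 4 + a²)
w(k(n))*36952 = (4 + (-3)²)*36952 = (4 + 9)*36952 = 13*36952 = 480376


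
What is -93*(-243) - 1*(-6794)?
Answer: 29393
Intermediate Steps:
-93*(-243) - 1*(-6794) = 22599 + 6794 = 29393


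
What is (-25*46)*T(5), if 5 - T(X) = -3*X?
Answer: -23000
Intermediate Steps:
T(X) = 5 + 3*X (T(X) = 5 - (-3)*X = 5 + 3*X)
(-25*46)*T(5) = (-25*46)*(5 + 3*5) = -1150*(5 + 15) = -1150*20 = -23000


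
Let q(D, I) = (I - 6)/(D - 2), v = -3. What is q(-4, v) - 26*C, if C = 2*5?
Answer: -517/2 ≈ -258.50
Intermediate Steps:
q(D, I) = (-6 + I)/(-2 + D)
C = 10
q(-4, v) - 26*C = (-6 - 3)/(-2 - 4) - 26*10 = -9/(-6) - 260 = -⅙*(-9) - 260 = 3/2 - 260 = -517/2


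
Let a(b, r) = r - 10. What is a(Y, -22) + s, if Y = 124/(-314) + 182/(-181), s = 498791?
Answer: 498759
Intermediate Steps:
Y = -39796/28417 (Y = 124*(-1/314) + 182*(-1/181) = -62/157 - 182/181 = -39796/28417 ≈ -1.4004)
a(b, r) = -10 + r
a(Y, -22) + s = (-10 - 22) + 498791 = -32 + 498791 = 498759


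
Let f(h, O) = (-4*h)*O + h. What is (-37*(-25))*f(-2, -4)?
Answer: -31450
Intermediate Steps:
f(h, O) = h - 4*O*h (f(h, O) = -4*O*h + h = h - 4*O*h)
(-37*(-25))*f(-2, -4) = (-37*(-25))*(-2*(1 - 4*(-4))) = 925*(-2*(1 + 16)) = 925*(-2*17) = 925*(-34) = -31450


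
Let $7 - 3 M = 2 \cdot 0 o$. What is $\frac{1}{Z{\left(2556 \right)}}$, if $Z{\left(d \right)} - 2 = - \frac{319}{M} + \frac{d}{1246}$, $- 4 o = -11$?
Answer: $- \frac{89}{11807} \approx -0.0075379$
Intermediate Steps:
$o = \frac{11}{4}$ ($o = \left(- \frac{1}{4}\right) \left(-11\right) = \frac{11}{4} \approx 2.75$)
$M = \frac{7}{3}$ ($M = \frac{7}{3} - \frac{2 \cdot 0 \cdot \frac{11}{4}}{3} = \frac{7}{3} - \frac{0 \cdot \frac{11}{4}}{3} = \frac{7}{3} - 0 = \frac{7}{3} + 0 = \frac{7}{3} \approx 2.3333$)
$Z{\left(d \right)} = - \frac{943}{7} + \frac{d}{1246}$ ($Z{\left(d \right)} = 2 + \left(- \frac{319}{\frac{7}{3}} + \frac{d}{1246}\right) = 2 + \left(\left(-319\right) \frac{3}{7} + d \frac{1}{1246}\right) = 2 + \left(- \frac{957}{7} + \frac{d}{1246}\right) = - \frac{943}{7} + \frac{d}{1246}$)
$\frac{1}{Z{\left(2556 \right)}} = \frac{1}{- \frac{943}{7} + \frac{1}{1246} \cdot 2556} = \frac{1}{- \frac{943}{7} + \frac{1278}{623}} = \frac{1}{- \frac{11807}{89}} = - \frac{89}{11807}$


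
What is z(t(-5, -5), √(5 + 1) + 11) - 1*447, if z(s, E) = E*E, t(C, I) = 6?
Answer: -320 + 22*√6 ≈ -266.11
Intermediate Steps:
z(s, E) = E²
z(t(-5, -5), √(5 + 1) + 11) - 1*447 = (√(5 + 1) + 11)² - 1*447 = (√6 + 11)² - 447 = (11 + √6)² - 447 = -447 + (11 + √6)²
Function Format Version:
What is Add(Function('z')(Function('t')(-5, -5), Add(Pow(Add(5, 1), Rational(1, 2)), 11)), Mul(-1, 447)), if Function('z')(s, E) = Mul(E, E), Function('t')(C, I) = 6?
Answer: Add(-320, Mul(22, Pow(6, Rational(1, 2)))) ≈ -266.11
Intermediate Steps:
Function('z')(s, E) = Pow(E, 2)
Add(Function('z')(Function('t')(-5, -5), Add(Pow(Add(5, 1), Rational(1, 2)), 11)), Mul(-1, 447)) = Add(Pow(Add(Pow(Add(5, 1), Rational(1, 2)), 11), 2), Mul(-1, 447)) = Add(Pow(Add(Pow(6, Rational(1, 2)), 11), 2), -447) = Add(Pow(Add(11, Pow(6, Rational(1, 2))), 2), -447) = Add(-447, Pow(Add(11, Pow(6, Rational(1, 2))), 2))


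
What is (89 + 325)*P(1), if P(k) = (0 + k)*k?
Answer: 414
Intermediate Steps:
P(k) = k² (P(k) = k*k = k²)
(89 + 325)*P(1) = (89 + 325)*1² = 414*1 = 414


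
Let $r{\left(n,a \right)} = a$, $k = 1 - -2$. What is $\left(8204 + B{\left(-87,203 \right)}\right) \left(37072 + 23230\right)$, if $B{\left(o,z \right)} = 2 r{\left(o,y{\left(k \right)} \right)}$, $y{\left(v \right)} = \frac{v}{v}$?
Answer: $494838212$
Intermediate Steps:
$k = 3$ ($k = 1 + 2 = 3$)
$y{\left(v \right)} = 1$
$B{\left(o,z \right)} = 2$ ($B{\left(o,z \right)} = 2 \cdot 1 = 2$)
$\left(8204 + B{\left(-87,203 \right)}\right) \left(37072 + 23230\right) = \left(8204 + 2\right) \left(37072 + 23230\right) = 8206 \cdot 60302 = 494838212$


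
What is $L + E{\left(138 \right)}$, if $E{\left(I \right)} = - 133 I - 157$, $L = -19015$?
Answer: $-37526$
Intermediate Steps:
$E{\left(I \right)} = -157 - 133 I$
$L + E{\left(138 \right)} = -19015 - 18511 = -37526$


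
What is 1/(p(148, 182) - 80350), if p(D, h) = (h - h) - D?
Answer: -1/80498 ≈ -1.2423e-5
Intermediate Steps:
p(D, h) = -D (p(D, h) = 0 - D = -D)
1/(p(148, 182) - 80350) = 1/(-1*148 - 80350) = 1/(-148 - 80350) = 1/(-80498) = -1/80498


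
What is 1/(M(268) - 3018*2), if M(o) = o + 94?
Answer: -1/5674 ≈ -0.00017624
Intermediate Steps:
M(o) = 94 + o
1/(M(268) - 3018*2) = 1/((94 + 268) - 3018*2) = 1/(362 - 6036) = 1/(-5674) = -1/5674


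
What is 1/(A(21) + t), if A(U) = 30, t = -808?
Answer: -1/778 ≈ -0.0012853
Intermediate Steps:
1/(A(21) + t) = 1/(30 - 808) = 1/(-778) = -1/778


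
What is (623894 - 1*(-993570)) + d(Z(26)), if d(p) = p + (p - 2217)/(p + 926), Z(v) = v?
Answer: 219978327/136 ≈ 1.6175e+6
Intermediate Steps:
d(p) = p + (-2217 + p)/(926 + p)
(623894 - 1*(-993570)) + d(Z(26)) = (623894 - 1*(-993570)) + (-2217 + 26² + 927*26)/(926 + 26) = (623894 + 993570) + (-2217 + 676 + 24102)/952 = 1617464 + (1/952)*22561 = 1617464 + 3223/136 = 219978327/136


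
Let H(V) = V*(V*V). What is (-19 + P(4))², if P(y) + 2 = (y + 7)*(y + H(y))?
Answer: 528529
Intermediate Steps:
H(V) = V³ (H(V) = V*V² = V³)
P(y) = -2 + (7 + y)*(y + y³) (P(y) = -2 + (y + 7)*(y + y³) = -2 + (7 + y)*(y + y³))
(-19 + P(4))² = (-19 + (-2 + 4² + 4⁴ + 7*4 + 7*4³))² = (-19 + (-2 + 16 + 256 + 28 + 7*64))² = (-19 + (-2 + 16 + 256 + 28 + 448))² = (-19 + 746)² = 727² = 528529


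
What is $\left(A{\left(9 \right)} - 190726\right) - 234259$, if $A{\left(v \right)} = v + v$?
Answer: $-424967$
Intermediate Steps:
$A{\left(v \right)} = 2 v$
$\left(A{\left(9 \right)} - 190726\right) - 234259 = \left(2 \cdot 9 - 190726\right) - 234259 = \left(18 - 190726\right) - 234259 = -190708 - 234259 = -424967$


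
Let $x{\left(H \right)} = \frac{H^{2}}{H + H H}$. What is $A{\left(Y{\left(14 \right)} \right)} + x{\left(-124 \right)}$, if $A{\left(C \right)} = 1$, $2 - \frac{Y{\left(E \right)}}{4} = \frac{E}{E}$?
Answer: $\frac{247}{123} \approx 2.0081$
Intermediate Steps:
$Y{\left(E \right)} = 4$ ($Y{\left(E \right)} = 8 - 4 \frac{E}{E} = 8 - 4 = 4$)
$x{\left(H \right)} = \frac{H^{2}}{H + H^{2}}$
$A{\left(Y{\left(14 \right)} \right)} + x{\left(-124 \right)} = 1 - \frac{124}{1 - 124} = 1 - \frac{124}{-123} = 1 - - \frac{124}{123} = 1 + \frac{124}{123} = \frac{247}{123}$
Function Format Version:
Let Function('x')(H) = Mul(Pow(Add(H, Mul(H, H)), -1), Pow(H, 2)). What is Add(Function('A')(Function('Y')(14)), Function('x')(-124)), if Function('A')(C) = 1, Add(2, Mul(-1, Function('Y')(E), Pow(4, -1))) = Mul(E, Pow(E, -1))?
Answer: Rational(247, 123) ≈ 2.0081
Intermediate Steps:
Function('Y')(E) = 4 (Function('Y')(E) = Add(8, Mul(-4, Mul(E, Pow(E, -1)))) = Add(8, Mul(-4, 1)) = Add(8, -4) = 4)
Function('x')(H) = Mul(Pow(H, 2), Pow(Add(H, Pow(H, 2)), -1)) (Function('x')(H) = Mul(Pow(Add(H, Pow(H, 2)), -1), Pow(H, 2)) = Mul(Pow(H, 2), Pow(Add(H, Pow(H, 2)), -1)))
Add(Function('A')(Function('Y')(14)), Function('x')(-124)) = Add(1, Mul(-124, Pow(Add(1, -124), -1))) = Add(1, Mul(-124, Pow(-123, -1))) = Add(1, Mul(-124, Rational(-1, 123))) = Add(1, Rational(124, 123)) = Rational(247, 123)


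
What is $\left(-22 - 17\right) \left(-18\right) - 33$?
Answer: $669$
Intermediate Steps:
$\left(-22 - 17\right) \left(-18\right) - 33 = \left(-39\right) \left(-18\right) - 33 = 702 - 33 = 669$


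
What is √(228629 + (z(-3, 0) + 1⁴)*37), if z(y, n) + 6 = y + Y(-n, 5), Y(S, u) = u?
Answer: √228518 ≈ 478.04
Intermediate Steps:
z(y, n) = -1 + y (z(y, n) = -6 + (y + 5) = -6 + (5 + y) = -1 + y)
√(228629 + (z(-3, 0) + 1⁴)*37) = √(228629 + ((-1 - 3) + 1⁴)*37) = √(228629 + (-4 + 1)*37) = √(228629 - 3*37) = √(228629 - 111) = √228518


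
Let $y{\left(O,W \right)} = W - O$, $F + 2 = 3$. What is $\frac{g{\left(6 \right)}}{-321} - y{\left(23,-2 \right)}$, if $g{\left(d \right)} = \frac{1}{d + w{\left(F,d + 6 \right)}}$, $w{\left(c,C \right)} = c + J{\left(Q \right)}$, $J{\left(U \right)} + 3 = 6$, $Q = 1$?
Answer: $\frac{80249}{3210} \approx 25.0$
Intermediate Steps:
$F = 1$ ($F = -2 + 3 = 1$)
$J{\left(U \right)} = 3$ ($J{\left(U \right)} = -3 + 6 = 3$)
$w{\left(c,C \right)} = 3 + c$ ($w{\left(c,C \right)} = c + 3 = 3 + c$)
$g{\left(d \right)} = \frac{1}{4 + d}$ ($g{\left(d \right)} = \frac{1}{d + \left(3 + 1\right)} = \frac{1}{d + 4} = \frac{1}{4 + d}$)
$\frac{g{\left(6 \right)}}{-321} - y{\left(23,-2 \right)} = \frac{1}{\left(4 + 6\right) \left(-321\right)} - \left(-2 - 23\right) = \frac{1}{10} \left(- \frac{1}{321}\right) - \left(-2 - 23\right) = \frac{1}{10} \left(- \frac{1}{321}\right) - -25 = - \frac{1}{3210} + 25 = \frac{80249}{3210}$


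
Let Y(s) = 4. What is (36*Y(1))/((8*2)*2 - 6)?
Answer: 72/13 ≈ 5.5385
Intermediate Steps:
(36*Y(1))/((8*2)*2 - 6) = (36*4)/((8*2)*2 - 6) = 144/(16*2 - 6) = 144/(32 - 6) = 144/26 = 144*(1/26) = 72/13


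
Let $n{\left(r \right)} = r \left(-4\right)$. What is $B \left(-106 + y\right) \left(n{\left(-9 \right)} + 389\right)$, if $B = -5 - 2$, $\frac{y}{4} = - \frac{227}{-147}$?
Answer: $\frac{6236450}{21} \approx 2.9697 \cdot 10^{5}$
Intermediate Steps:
$y = \frac{908}{147}$ ($y = 4 \left(- \frac{227}{-147}\right) = 4 \left(\left(-227\right) \left(- \frac{1}{147}\right)\right) = 4 \cdot \frac{227}{147} = \frac{908}{147} \approx 6.1769$)
$n{\left(r \right)} = - 4 r$
$B = -7$
$B \left(-106 + y\right) \left(n{\left(-9 \right)} + 389\right) = - 7 \left(-106 + \frac{908}{147}\right) \left(\left(-4\right) \left(-9\right) + 389\right) = - 7 \left(- \frac{14674 \left(36 + 389\right)}{147}\right) = - 7 \left(\left(- \frac{14674}{147}\right) 425\right) = \left(-7\right) \left(- \frac{6236450}{147}\right) = \frac{6236450}{21}$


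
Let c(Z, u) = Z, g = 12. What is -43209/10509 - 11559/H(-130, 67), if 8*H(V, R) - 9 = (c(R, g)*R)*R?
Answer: -1163987133/263401079 ≈ -4.4191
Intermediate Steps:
H(V, R) = 9/8 + R**3/8 (H(V, R) = 9/8 + ((R*R)*R)/8 = 9/8 + (R**2*R)/8 = 9/8 + R**3/8)
-43209/10509 - 11559/H(-130, 67) = -43209/10509 - 11559/(9/8 + (1/8)*67**3) = -43209*1/10509 - 11559/(9/8 + (1/8)*300763) = -14403/3503 - 11559/(9/8 + 300763/8) = -14403/3503 - 11559/75193/2 = -14403/3503 - 11559*2/75193 = -14403/3503 - 23118/75193 = -1163987133/263401079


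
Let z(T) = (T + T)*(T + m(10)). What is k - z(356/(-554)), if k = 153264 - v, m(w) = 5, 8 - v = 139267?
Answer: 22445426959/76729 ≈ 2.9253e+5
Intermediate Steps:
v = -139259 (v = 8 - 1*139267 = 8 - 139267 = -139259)
z(T) = 2*T*(5 + T) (z(T) = (T + T)*(T + 5) = (2*T)*(5 + T) = 2*T*(5 + T))
k = 292523 (k = 153264 - 1*(-139259) = 153264 + 139259 = 292523)
k - z(356/(-554)) = 292523 - 2*356/(-554)*(5 + 356/(-554)) = 292523 - 2*356*(-1/554)*(5 + 356*(-1/554)) = 292523 - 2*(-178)*(5 - 178/277)/277 = 292523 - 2*(-178)*1207/(277*277) = 292523 - 1*(-429692/76729) = 292523 + 429692/76729 = 22445426959/76729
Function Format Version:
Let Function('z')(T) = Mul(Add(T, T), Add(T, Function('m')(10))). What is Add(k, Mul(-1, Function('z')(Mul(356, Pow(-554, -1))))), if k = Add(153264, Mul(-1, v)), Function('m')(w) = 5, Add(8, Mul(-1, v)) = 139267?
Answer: Rational(22445426959, 76729) ≈ 2.9253e+5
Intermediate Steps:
v = -139259 (v = Add(8, Mul(-1, 139267)) = Add(8, -139267) = -139259)
Function('z')(T) = Mul(2, T, Add(5, T)) (Function('z')(T) = Mul(Add(T, T), Add(T, 5)) = Mul(Mul(2, T), Add(5, T)) = Mul(2, T, Add(5, T)))
k = 292523 (k = Add(153264, Mul(-1, -139259)) = Add(153264, 139259) = 292523)
Add(k, Mul(-1, Function('z')(Mul(356, Pow(-554, -1))))) = Add(292523, Mul(-1, Mul(2, Mul(356, Pow(-554, -1)), Add(5, Mul(356, Pow(-554, -1)))))) = Add(292523, Mul(-1, Mul(2, Mul(356, Rational(-1, 554)), Add(5, Mul(356, Rational(-1, 554)))))) = Add(292523, Mul(-1, Mul(2, Rational(-178, 277), Add(5, Rational(-178, 277))))) = Add(292523, Mul(-1, Mul(2, Rational(-178, 277), Rational(1207, 277)))) = Add(292523, Mul(-1, Rational(-429692, 76729))) = Add(292523, Rational(429692, 76729)) = Rational(22445426959, 76729)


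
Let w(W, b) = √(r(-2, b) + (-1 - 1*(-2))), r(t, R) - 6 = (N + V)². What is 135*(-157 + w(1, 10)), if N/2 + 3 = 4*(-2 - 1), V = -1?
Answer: -21195 + 2970*√2 ≈ -16995.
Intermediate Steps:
N = -30 (N = -6 + 2*(4*(-2 - 1)) = -6 + 2*(4*(-3)) = -6 + 2*(-12) = -6 - 24 = -30)
r(t, R) = 967 (r(t, R) = 6 + (-30 - 1)² = 6 + (-31)² = 6 + 961 = 967)
w(W, b) = 22*√2 (w(W, b) = √(967 + (-1 - 1*(-2))) = √(967 + (-1 + 2)) = √(967 + 1) = √968 = 22*√2)
135*(-157 + w(1, 10)) = 135*(-157 + 22*√2) = -21195 + 2970*√2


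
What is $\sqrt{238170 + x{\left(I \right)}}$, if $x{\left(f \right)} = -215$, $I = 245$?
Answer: $\sqrt{237955} \approx 487.81$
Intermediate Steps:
$\sqrt{238170 + x{\left(I \right)}} = \sqrt{238170 - 215} = \sqrt{237955}$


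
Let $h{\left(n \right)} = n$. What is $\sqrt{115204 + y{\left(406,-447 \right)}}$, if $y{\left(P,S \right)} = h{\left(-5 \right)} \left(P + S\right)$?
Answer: $\sqrt{115409} \approx 339.72$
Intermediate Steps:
$y{\left(P,S \right)} = - 5 P - 5 S$ ($y{\left(P,S \right)} = - 5 \left(P + S\right) = - 5 P - 5 S$)
$\sqrt{115204 + y{\left(406,-447 \right)}} = \sqrt{115204 - -205} = \sqrt{115204 + \left(-2030 + 2235\right)} = \sqrt{115204 + 205} = \sqrt{115409}$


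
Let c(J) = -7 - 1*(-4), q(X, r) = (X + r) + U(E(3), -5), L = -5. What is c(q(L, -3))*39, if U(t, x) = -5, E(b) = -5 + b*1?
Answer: -117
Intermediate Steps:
E(b) = -5 + b
q(X, r) = -5 + X + r (q(X, r) = (X + r) - 5 = -5 + X + r)
c(J) = -3 (c(J) = -7 + 4 = -3)
c(q(L, -3))*39 = -3*39 = -117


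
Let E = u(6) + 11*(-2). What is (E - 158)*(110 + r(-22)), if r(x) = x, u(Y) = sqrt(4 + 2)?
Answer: -15840 + 88*sqrt(6) ≈ -15624.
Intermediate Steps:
u(Y) = sqrt(6)
E = -22 + sqrt(6) (E = sqrt(6) + 11*(-2) = sqrt(6) - 22 = -22 + sqrt(6) ≈ -19.551)
(E - 158)*(110 + r(-22)) = ((-22 + sqrt(6)) - 158)*(110 - 22) = (-180 + sqrt(6))*88 = -15840 + 88*sqrt(6)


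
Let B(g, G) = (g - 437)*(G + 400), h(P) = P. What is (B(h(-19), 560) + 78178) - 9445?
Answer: -369027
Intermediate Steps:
B(g, G) = (-437 + g)*(400 + G)
(B(h(-19), 560) + 78178) - 9445 = ((-174800 - 437*560 + 400*(-19) + 560*(-19)) + 78178) - 9445 = ((-174800 - 244720 - 7600 - 10640) + 78178) - 9445 = (-437760 + 78178) - 9445 = -359582 - 9445 = -369027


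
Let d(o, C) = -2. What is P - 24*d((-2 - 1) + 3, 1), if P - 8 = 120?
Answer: 176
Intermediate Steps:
P = 128 (P = 8 + 120 = 128)
P - 24*d((-2 - 1) + 3, 1) = 128 - 24*(-2) = 128 + 48 = 176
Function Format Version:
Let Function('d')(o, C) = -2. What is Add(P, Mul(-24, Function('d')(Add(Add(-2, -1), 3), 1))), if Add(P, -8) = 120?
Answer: 176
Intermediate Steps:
P = 128 (P = Add(8, 120) = 128)
Add(P, Mul(-24, Function('d')(Add(Add(-2, -1), 3), 1))) = Add(128, Mul(-24, -2)) = Add(128, 48) = 176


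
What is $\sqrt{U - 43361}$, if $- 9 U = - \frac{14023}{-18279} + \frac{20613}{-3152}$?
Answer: $\frac{i \sqrt{8996014899261010527}}{14403852} \approx 208.23 i$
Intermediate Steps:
$U = \frac{332584531}{518538672}$ ($U = - \frac{- \frac{14023}{-18279} + \frac{20613}{-3152}}{9} = - \frac{\left(-14023\right) \left(- \frac{1}{18279}\right) + 20613 \left(- \frac{1}{3152}\right)}{9} = - \frac{\frac{14023}{18279} - \frac{20613}{3152}}{9} = \left(- \frac{1}{9}\right) \left(- \frac{332584531}{57615408}\right) = \frac{332584531}{518538672} \approx 0.64139$)
$\sqrt{U - 43361} = \sqrt{\frac{332584531}{518538672} - 43361} = \sqrt{- \frac{22484022772061}{518538672}} = \frac{i \sqrt{8996014899261010527}}{14403852}$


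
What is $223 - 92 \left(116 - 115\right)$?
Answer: $131$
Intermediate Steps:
$223 - 92 \left(116 - 115\right) = 223 - 92 = 131$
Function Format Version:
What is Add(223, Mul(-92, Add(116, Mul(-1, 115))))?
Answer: 131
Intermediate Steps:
Add(223, Mul(-92, Add(116, Mul(-1, 115)))) = Add(223, Mul(-92, Add(116, -115))) = Add(223, Mul(-92, 1)) = Add(223, -92) = 131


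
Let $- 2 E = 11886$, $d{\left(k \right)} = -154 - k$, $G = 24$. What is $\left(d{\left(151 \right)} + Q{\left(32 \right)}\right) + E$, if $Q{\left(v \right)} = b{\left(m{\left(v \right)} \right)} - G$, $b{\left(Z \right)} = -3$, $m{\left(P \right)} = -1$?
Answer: $-6275$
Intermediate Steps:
$E = -5943$ ($E = \left(- \frac{1}{2}\right) 11886 = -5943$)
$Q{\left(v \right)} = -27$ ($Q{\left(v \right)} = -3 - 24 = -27$)
$\left(d{\left(151 \right)} + Q{\left(32 \right)}\right) + E = \left(\left(-154 - 151\right) - 27\right) - 5943 = \left(-305 - 27\right) - 5943 = -332 - 5943 = -6275$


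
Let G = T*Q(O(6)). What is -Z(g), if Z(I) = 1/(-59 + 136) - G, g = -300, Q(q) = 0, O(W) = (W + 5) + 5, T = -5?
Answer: -1/77 ≈ -0.012987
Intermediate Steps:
O(W) = 10 + W (O(W) = (5 + W) + 5 = 10 + W)
G = 0 (G = -5*0 = 0)
Z(I) = 1/77 (Z(I) = 1/(-59 + 136) - 1*0 = 1/77 + 0 = 1/77)
-Z(g) = -1*1/77 = -1/77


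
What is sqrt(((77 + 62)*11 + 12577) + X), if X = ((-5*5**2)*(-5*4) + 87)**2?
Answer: 5*sqrt(268267) ≈ 2589.7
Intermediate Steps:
X = 6692569 (X = (-5*25*(-20) + 87)**2 = (-125*(-20) + 87)**2 = (2500 + 87)**2 = 2587**2 = 6692569)
sqrt(((77 + 62)*11 + 12577) + X) = sqrt(((77 + 62)*11 + 12577) + 6692569) = sqrt((139*11 + 12577) + 6692569) = sqrt((1529 + 12577) + 6692569) = sqrt(14106 + 6692569) = sqrt(6706675) = 5*sqrt(268267)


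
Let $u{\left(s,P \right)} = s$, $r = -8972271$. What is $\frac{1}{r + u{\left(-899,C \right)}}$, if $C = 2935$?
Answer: $- \frac{1}{8973170} \approx -1.1144 \cdot 10^{-7}$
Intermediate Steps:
$\frac{1}{r + u{\left(-899,C \right)}} = \frac{1}{-8972271 - 899} = \frac{1}{-8973170} = - \frac{1}{8973170}$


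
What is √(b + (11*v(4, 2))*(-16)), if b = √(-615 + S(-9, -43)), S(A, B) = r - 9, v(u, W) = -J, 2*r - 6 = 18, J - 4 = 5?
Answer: √(1584 + 6*I*√17) ≈ 39.801 + 0.3108*I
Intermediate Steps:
J = 9 (J = 4 + 5 = 9)
r = 12 (r = 3 + (½)*18 = 3 + 9 = 12)
v(u, W) = -9 (v(u, W) = -1*9 = -9)
S(A, B) = 3 (S(A, B) = 12 - 9 = 3)
b = 6*I*√17 (b = √(-615 + 3) = √(-612) = 6*I*√17 ≈ 24.739*I)
√(b + (11*v(4, 2))*(-16)) = √(6*I*√17 + (11*(-9))*(-16)) = √(6*I*√17 - 99*(-16)) = √(6*I*√17 + 1584) = √(1584 + 6*I*√17)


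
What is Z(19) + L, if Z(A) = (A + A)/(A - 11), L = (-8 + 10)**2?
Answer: 35/4 ≈ 8.7500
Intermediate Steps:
L = 4 (L = 2**2 = 4)
Z(A) = 2*A/(-11 + A) (Z(A) = (2*A)/(-11 + A) = 2*A/(-11 + A))
Z(19) + L = 2*19/(-11 + 19) + 4 = 2*19/8 + 4 = 2*19*(1/8) + 4 = 19/4 + 4 = 35/4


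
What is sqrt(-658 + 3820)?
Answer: sqrt(3162) ≈ 56.232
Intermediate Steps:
sqrt(-658 + 3820) = sqrt(3162)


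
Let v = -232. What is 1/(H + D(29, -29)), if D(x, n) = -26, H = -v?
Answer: 1/206 ≈ 0.0048544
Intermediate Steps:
H = 232 (H = -1*(-232) = 232)
1/(H + D(29, -29)) = 1/(232 - 26) = 1/206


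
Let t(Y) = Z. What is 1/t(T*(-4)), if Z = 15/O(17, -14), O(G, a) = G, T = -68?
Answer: 17/15 ≈ 1.1333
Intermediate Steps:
Z = 15/17 ≈ 0.88235
t(Y) = 15/17
1/t(T*(-4)) = 1/(15/17) = 17/15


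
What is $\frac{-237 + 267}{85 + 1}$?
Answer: $\frac{15}{43} \approx 0.34884$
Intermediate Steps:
$\frac{-237 + 267}{85 + 1} = \frac{30}{86} = 30 \cdot \frac{1}{86} = \frac{15}{43}$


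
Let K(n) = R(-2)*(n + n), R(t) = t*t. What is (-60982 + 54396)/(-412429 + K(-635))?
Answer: 6586/417509 ≈ 0.015775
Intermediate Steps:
R(t) = t**2
K(n) = 8*n (K(n) = (-2)**2*(n + n) = 4*(2*n) = 8*n)
(-60982 + 54396)/(-412429 + K(-635)) = (-60982 + 54396)/(-412429 + 8*(-635)) = -6586/(-412429 - 5080) = -6586/(-417509) = -6586*(-1/417509) = 6586/417509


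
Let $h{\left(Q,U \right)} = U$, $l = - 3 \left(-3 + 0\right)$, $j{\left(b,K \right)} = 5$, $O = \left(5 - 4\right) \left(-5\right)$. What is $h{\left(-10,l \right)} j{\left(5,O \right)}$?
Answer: $45$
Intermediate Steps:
$O = -5$ ($O = 1 \left(-5\right) = -5$)
$l = 9$ ($l = \left(-3\right) \left(-3\right) = 9$)
$h{\left(-10,l \right)} j{\left(5,O \right)} = 9 \cdot 5 = 45$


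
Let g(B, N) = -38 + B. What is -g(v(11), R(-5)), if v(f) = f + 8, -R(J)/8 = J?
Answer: 19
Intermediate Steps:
R(J) = -8*J
v(f) = 8 + f
-g(v(11), R(-5)) = -(-38 + (8 + 11)) = -(-38 + 19) = -1*(-19) = 19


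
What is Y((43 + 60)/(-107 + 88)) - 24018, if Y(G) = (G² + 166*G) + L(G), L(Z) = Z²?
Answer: -8974142/361 ≈ -24859.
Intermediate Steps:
Y(G) = 2*G² + 166*G (Y(G) = (G² + 166*G) + G² = 2*G² + 166*G)
Y((43 + 60)/(-107 + 88)) - 24018 = 2*((43 + 60)/(-107 + 88))*(83 + (43 + 60)/(-107 + 88)) - 24018 = 2*(103/(-19))*(83 + 103/(-19)) - 24018 = 2*(103*(-1/19))*(83 + 103*(-1/19)) - 24018 = 2*(-103/19)*(83 - 103/19) - 24018 = 2*(-103/19)*(1474/19) - 24018 = -303644/361 - 24018 = -8974142/361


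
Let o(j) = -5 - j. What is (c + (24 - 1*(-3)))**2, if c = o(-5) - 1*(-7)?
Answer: 1156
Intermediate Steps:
c = 7 (c = (-5 - 1*(-5)) - 1*(-7) = (-5 + 5) + 7 = 0 + 7 = 7)
(c + (24 - 1*(-3)))**2 = (7 + (24 - 1*(-3)))**2 = (7 + (24 + 3))**2 = (7 + 27)**2 = 34**2 = 1156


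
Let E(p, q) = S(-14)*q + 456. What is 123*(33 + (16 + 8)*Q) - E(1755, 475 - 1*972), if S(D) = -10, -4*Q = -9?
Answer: 5275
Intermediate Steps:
Q = 9/4 (Q = -1/4*(-9) = 9/4 ≈ 2.2500)
E(p, q) = 456 - 10*q (E(p, q) = -10*q + 456 = 456 - 10*q)
123*(33 + (16 + 8)*Q) - E(1755, 475 - 1*972) = 123*(33 + (16 + 8)*(9/4)) - (456 - 10*(475 - 1*972)) = 123*(33 + 24*(9/4)) - (456 - 10*(475 - 972)) = 123*(33 + 54) - (456 - 10*(-497)) = 123*87 - (456 + 4970) = 10701 - 1*5426 = 10701 - 5426 = 5275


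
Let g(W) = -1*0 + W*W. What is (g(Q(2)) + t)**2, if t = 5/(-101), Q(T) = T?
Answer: 159201/10201 ≈ 15.606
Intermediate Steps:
g(W) = W**2 (g(W) = 0 + W**2 = W**2)
t = -5/101 (t = 5*(-1/101) = -5/101 ≈ -0.049505)
(g(Q(2)) + t)**2 = (2**2 - 5/101)**2 = (4 - 5/101)**2 = (399/101)**2 = 159201/10201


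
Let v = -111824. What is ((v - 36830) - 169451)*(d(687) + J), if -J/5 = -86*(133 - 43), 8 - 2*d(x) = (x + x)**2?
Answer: 287959461570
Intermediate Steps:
d(x) = 4 - 2*x**2 (d(x) = 4 - (x + x)**2/2 = 4 - 4*x**2/2 = 4 - 2*x**2)
J = 38700 (J = -(-430)*(133 - 43) = -(-430)*90 = -5*(-7740) = 38700)
((v - 36830) - 169451)*(d(687) + J) = ((-111824 - 36830) - 169451)*((4 - 2*687**2) + 38700) = (-148654 - 169451)*((4 - 2*471969) + 38700) = -318105*((4 - 943938) + 38700) = -318105*(-943934 + 38700) = -318105*(-905234) = 287959461570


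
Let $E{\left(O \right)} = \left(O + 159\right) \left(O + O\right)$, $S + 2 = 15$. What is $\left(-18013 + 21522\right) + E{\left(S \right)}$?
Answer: $7981$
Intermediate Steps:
$S = 13$ ($S = -2 + 15 = 13$)
$E{\left(O \right)} = 2 O \left(159 + O\right)$ ($E{\left(O \right)} = \left(159 + O\right) 2 O = 2 O \left(159 + O\right)$)
$\left(-18013 + 21522\right) + E{\left(S \right)} = \left(-18013 + 21522\right) + 2 \cdot 13 \left(159 + 13\right) = 3509 + 2 \cdot 13 \cdot 172 = 3509 + 4472 = 7981$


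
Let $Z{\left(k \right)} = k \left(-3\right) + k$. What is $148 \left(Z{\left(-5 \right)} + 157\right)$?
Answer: $24716$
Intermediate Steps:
$Z{\left(k \right)} = - 2 k$ ($Z{\left(k \right)} = - 3 k + k = - 2 k$)
$148 \left(Z{\left(-5 \right)} + 157\right) = 148 \left(\left(-2\right) \left(-5\right) + 157\right) = 148 \left(10 + 157\right) = 148 \cdot 167 = 24716$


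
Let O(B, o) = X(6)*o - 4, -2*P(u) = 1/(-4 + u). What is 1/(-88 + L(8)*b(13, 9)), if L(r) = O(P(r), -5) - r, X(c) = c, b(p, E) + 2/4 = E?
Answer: -1/445 ≈ -0.0022472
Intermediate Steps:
b(p, E) = -1/2 + E
P(u) = -1/(2*(-4 + u))
O(B, o) = -4 + 6*o (O(B, o) = 6*o - 4 = -4 + 6*o)
L(r) = -34 - r (L(r) = (-4 + 6*(-5)) - r = (-4 - 30) - r = -34 - r)
1/(-88 + L(8)*b(13, 9)) = 1/(-88 + (-34 - 1*8)*(-1/2 + 9)) = 1/(-88 + (-34 - 8)*(17/2)) = 1/(-88 - 42*17/2) = 1/(-88 - 357) = 1/(-445) = -1/445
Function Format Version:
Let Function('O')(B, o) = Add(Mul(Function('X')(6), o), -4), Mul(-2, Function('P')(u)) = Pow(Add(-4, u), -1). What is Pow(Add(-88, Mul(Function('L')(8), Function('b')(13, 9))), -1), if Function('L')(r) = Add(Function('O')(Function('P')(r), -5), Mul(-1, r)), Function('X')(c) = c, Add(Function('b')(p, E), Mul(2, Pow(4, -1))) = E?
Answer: Rational(-1, 445) ≈ -0.0022472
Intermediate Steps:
Function('b')(p, E) = Add(Rational(-1, 2), E)
Function('P')(u) = Mul(Rational(-1, 2), Pow(Add(-4, u), -1))
Function('O')(B, o) = Add(-4, Mul(6, o)) (Function('O')(B, o) = Add(Mul(6, o), -4) = Add(-4, Mul(6, o)))
Function('L')(r) = Add(-34, Mul(-1, r)) (Function('L')(r) = Add(Add(-4, Mul(6, -5)), Mul(-1, r)) = Add(Add(-4, -30), Mul(-1, r)) = Add(-34, Mul(-1, r)))
Pow(Add(-88, Mul(Function('L')(8), Function('b')(13, 9))), -1) = Pow(Add(-88, Mul(Add(-34, Mul(-1, 8)), Add(Rational(-1, 2), 9))), -1) = Pow(Add(-88, Mul(Add(-34, -8), Rational(17, 2))), -1) = Pow(Add(-88, Mul(-42, Rational(17, 2))), -1) = Pow(Add(-88, -357), -1) = Pow(-445, -1) = Rational(-1, 445)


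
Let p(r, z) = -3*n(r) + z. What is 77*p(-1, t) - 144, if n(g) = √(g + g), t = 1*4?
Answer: 164 - 231*I*√2 ≈ 164.0 - 326.68*I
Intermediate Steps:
t = 4
n(g) = √2*√g (n(g) = √(2*g) = √2*√g)
p(r, z) = z - 3*√2*√r (p(r, z) = -3*√2*√r + z = z - 3*√2*√r)
77*p(-1, t) - 144 = 77*(4 - 3*√2*√(-1)) - 144 = 77*(4 - 3*√2*I) - 144 = 77*(4 - 3*I*√2) - 144 = (308 - 231*I*√2) - 144 = 164 - 231*I*√2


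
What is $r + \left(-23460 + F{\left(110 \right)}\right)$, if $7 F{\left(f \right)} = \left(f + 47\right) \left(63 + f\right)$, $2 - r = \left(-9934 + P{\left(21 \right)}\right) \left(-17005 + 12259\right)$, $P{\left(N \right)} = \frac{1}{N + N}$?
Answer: $- \frac{330163602}{7} \approx -4.7166 \cdot 10^{7}$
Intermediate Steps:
$P{\left(N \right)} = \frac{1}{2 N}$
$r = -47146649$ ($r = 2 - \left(-9934 + \frac{1}{2 \cdot 21}\right) \left(-17005 + 12259\right) = 2 - \left(-9934 + \frac{1}{2} \cdot \frac{1}{21}\right) \left(-4746\right) = 2 - \left(-9934 + \frac{1}{42}\right) \left(-4746\right) = 2 - \left(- \frac{417227}{42}\right) \left(-4746\right) = 2 - 47146651 = -47146649$)
$F{\left(f \right)} = \frac{\left(47 + f\right) \left(63 + f\right)}{7}$ ($F{\left(f \right)} = \frac{\left(f + 47\right) \left(63 + f\right)}{7} = \frac{\left(47 + f\right) \left(63 + f\right)}{7}$)
$r + \left(-23460 + F{\left(110 \right)}\right) = -47146649 + \left(-23460 + \left(423 + \frac{110^{2}}{7} + \frac{110}{7} \cdot 110\right)\right) = -47146649 + \left(-23460 + \left(423 + \frac{1}{7} \cdot 12100 + \frac{12100}{7}\right)\right) = -47146649 + \left(-23460 + \left(423 + \frac{12100}{7} + \frac{12100}{7}\right)\right) = -47146649 + \left(-23460 + \frac{27161}{7}\right) = -47146649 - \frac{137059}{7} = - \frac{330163602}{7}$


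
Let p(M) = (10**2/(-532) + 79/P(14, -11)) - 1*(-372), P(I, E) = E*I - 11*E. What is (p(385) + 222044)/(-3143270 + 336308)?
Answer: -488086246/6159878109 ≈ -0.079236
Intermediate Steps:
P(I, E) = -11*E + E*I
p(M) = 1621376/4389 (p(M) = (10**2/(-532) + 79/((-11*(-11 + 14)))) - 1*(-372) = (100*(-1/532) + 79/((-11*3))) + 372 = (-25/133 + 79/(-33)) + 372 = (-25/133 + 79*(-1/33)) + 372 = (-25/133 - 79/33) + 372 = -11332/4389 + 372 = 1621376/4389)
(p(385) + 222044)/(-3143270 + 336308) = (1621376/4389 + 222044)/(-3143270 + 336308) = (976172492/4389)/(-2806962) = (976172492/4389)*(-1/2806962) = -488086246/6159878109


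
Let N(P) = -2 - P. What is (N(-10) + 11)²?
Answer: 361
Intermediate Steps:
(N(-10) + 11)² = ((-2 - 1*(-10)) + 11)² = ((-2 + 10) + 11)² = (8 + 11)² = 19² = 361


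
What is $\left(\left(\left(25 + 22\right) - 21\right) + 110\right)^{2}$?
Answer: $18496$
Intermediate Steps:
$\left(\left(\left(25 + 22\right) - 21\right) + 110\right)^{2} = \left(\left(47 - 21\right) + 110\right)^{2} = \left(26 + 110\right)^{2} = 136^{2} = 18496$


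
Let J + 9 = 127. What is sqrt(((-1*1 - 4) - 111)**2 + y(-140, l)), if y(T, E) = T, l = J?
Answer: 2*sqrt(3329) ≈ 115.40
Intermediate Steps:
J = 118 (J = -9 + 127 = 118)
l = 118
sqrt(((-1*1 - 4) - 111)**2 + y(-140, l)) = sqrt(((-1*1 - 4) - 111)**2 - 140) = sqrt(((-1 - 4) - 111)**2 - 140) = sqrt((-5 - 111)**2 - 140) = sqrt((-116)**2 - 140) = sqrt(13456 - 140) = sqrt(13316) = 2*sqrt(3329)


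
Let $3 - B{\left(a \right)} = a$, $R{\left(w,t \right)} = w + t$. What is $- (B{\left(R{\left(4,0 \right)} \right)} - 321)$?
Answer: $322$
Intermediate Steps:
$R{\left(w,t \right)} = t + w$
$B{\left(a \right)} = 3 - a$
$- (B{\left(R{\left(4,0 \right)} \right)} - 321) = - (\left(3 - \left(0 + 4\right)\right) - 321) = - (\left(3 - 4\right) - 321) = - (-1 - 321) = \left(-1\right) \left(-322\right) = 322$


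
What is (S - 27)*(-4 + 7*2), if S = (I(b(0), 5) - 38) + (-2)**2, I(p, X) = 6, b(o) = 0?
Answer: -550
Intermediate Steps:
S = -28 (S = (6 - 38) + (-2)**2 = -32 + 4 = -28)
(S - 27)*(-4 + 7*2) = (-28 - 27)*(-4 + 7*2) = -55*(-4 + 14) = -55*10 = -550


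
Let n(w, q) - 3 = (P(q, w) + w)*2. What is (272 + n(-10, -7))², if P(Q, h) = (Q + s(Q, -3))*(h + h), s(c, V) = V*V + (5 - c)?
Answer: 93025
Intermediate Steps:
s(c, V) = 5 + V² - c (s(c, V) = V² + (5 - c) = 5 + V² - c)
P(Q, h) = 28*h (P(Q, h) = (Q + (5 + (-3)² - Q))*(h + h) = (Q + (5 + 9 - Q))*(2*h) = (Q + (14 - Q))*(2*h) = 14*(2*h) = 28*h)
n(w, q) = 3 + 58*w (n(w, q) = 3 + (28*w + w)*2 = 3 + (29*w)*2 = 3 + 58*w)
(272 + n(-10, -7))² = (272 + (3 + 58*(-10)))² = (272 + (3 - 580))² = (272 - 577)² = (-305)² = 93025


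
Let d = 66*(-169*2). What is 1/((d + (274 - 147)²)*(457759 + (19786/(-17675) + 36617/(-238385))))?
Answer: -17197775/48643648533061768 ≈ -3.5355e-10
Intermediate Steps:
d = -22308 (d = 66*(-338) = -22308)
1/((d + (274 - 147)²)*(457759 + (19786/(-17675) + 36617/(-238385)))) = 1/((-22308 + (274 - 147)²)*(457759 + (19786/(-17675) + 36617/(-238385)))) = 1/((-22308 + 127²)*(457759 + (19786*(-1/17675) + 36617*(-1/238385)))) = 1/((-22308 + 16129)*(457759 + (-19786/17675 - 5231/34055))) = 1/(-6179*(457759 - 21893433/17197775)) = 1/(-6179*7872414392792/17197775) = 1/(-48643648533061768/17197775) = -17197775/48643648533061768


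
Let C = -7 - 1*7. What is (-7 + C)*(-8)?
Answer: 168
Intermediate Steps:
C = -14 (C = -7 - 7 = -14)
(-7 + C)*(-8) = (-7 - 14)*(-8) = -21*(-8) = 168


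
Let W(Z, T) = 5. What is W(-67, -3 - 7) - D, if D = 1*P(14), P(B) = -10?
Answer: 15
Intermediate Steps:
D = -10 (D = 1*(-10) = -10)
W(-67, -3 - 7) - D = 5 - 1*(-10) = 5 + 10 = 15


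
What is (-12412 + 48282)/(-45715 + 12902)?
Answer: -35870/32813 ≈ -1.0932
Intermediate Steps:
(-12412 + 48282)/(-45715 + 12902) = 35870/(-32813) = 35870*(-1/32813) = -35870/32813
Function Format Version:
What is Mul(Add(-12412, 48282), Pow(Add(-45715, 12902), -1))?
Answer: Rational(-35870, 32813) ≈ -1.0932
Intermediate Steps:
Mul(Add(-12412, 48282), Pow(Add(-45715, 12902), -1)) = Mul(35870, Pow(-32813, -1)) = Mul(35870, Rational(-1, 32813)) = Rational(-35870, 32813)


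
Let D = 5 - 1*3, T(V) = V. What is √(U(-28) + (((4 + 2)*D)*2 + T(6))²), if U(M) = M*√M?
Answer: 2*√(225 - 14*I*√7) ≈ 30.101 - 2.4611*I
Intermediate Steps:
D = 2 (D = 5 - 3 = 2)
U(M) = M^(3/2)
√(U(-28) + (((4 + 2)*D)*2 + T(6))²) = √((-28)^(3/2) + (((4 + 2)*2)*2 + 6)²) = √(-56*I*√7 + ((6*2)*2 + 6)²) = √(-56*I*√7 + (12*2 + 6)²) = √(-56*I*√7 + (24 + 6)²) = √(-56*I*√7 + 30²) = √(-56*I*√7 + 900) = √(900 - 56*I*√7)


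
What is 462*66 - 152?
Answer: 30340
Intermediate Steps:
462*66 - 152 = 30492 - 152 = 30340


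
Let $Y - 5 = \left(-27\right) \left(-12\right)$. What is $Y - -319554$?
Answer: $319883$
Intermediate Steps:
$Y = 329$ ($Y = 5 - -324 = 5 + 324 = 329$)
$Y - -319554 = 329 - -319554 = 329 + 319554 = 319883$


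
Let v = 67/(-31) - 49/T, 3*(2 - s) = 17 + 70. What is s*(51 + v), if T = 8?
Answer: -286011/248 ≈ -1153.3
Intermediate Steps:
s = -27 (s = 2 - (17 + 70)/3 = 2 - 1/3*87 = 2 - 29 = -27)
v = -2055/248 (v = 67/(-31) - 49/8 = 67*(-1/31) - 49*1/8 = -67/31 - 49/8 = -2055/248 ≈ -8.2863)
s*(51 + v) = -27*(51 - 2055/248) = -27*10593/248 = -286011/248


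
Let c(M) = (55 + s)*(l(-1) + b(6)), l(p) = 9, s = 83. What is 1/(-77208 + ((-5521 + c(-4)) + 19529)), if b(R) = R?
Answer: -1/61130 ≈ -1.6359e-5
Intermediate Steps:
c(M) = 2070 (c(M) = (55 + 83)*(9 + 6) = 138*15 = 2070)
1/(-77208 + ((-5521 + c(-4)) + 19529)) = 1/(-77208 + ((-5521 + 2070) + 19529)) = 1/(-77208 + (-3451 + 19529)) = 1/(-77208 + 16078) = 1/(-61130) = -1/61130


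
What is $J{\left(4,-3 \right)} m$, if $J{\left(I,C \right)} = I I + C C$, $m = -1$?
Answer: $-25$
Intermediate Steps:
$J{\left(I,C \right)} = C^{2} + I^{2}$ ($J{\left(I,C \right)} = I^{2} + C^{2} = C^{2} + I^{2}$)
$J{\left(4,-3 \right)} m = \left(\left(-3\right)^{2} + 4^{2}\right) \left(-1\right) = \left(9 + 16\right) \left(-1\right) = 25 \left(-1\right) = -25$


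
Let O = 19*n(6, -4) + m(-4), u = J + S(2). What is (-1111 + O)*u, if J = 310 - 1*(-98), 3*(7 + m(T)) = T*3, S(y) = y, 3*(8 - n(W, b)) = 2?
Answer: -1208680/3 ≈ -4.0289e+5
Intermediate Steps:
n(W, b) = 22/3 (n(W, b) = 8 - ⅓*2 = 8 - ⅔ = 22/3)
m(T) = -7 + T (m(T) = -7 + (T*3)/3 = -7 + (3*T)/3 = -7 + T)
J = 408 (J = 310 + 98 = 408)
u = 410 (u = 408 + 2 = 410)
O = 385/3 (O = 19*(22/3) + (-7 - 4) = 418/3 - 11 = 385/3 ≈ 128.33)
(-1111 + O)*u = (-1111 + 385/3)*410 = -2948/3*410 = -1208680/3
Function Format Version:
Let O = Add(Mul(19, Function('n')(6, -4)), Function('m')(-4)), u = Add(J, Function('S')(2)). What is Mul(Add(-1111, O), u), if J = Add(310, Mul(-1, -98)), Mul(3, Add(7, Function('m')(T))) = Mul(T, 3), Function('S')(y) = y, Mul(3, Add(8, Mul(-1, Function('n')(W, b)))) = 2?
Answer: Rational(-1208680, 3) ≈ -4.0289e+5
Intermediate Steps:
Function('n')(W, b) = Rational(22, 3) (Function('n')(W, b) = Add(8, Mul(Rational(-1, 3), 2)) = Add(8, Rational(-2, 3)) = Rational(22, 3))
Function('m')(T) = Add(-7, T) (Function('m')(T) = Add(-7, Mul(Rational(1, 3), Mul(T, 3))) = Add(-7, Mul(Rational(1, 3), Mul(3, T))) = Add(-7, T))
J = 408 (J = Add(310, 98) = 408)
u = 410 (u = Add(408, 2) = 410)
O = Rational(385, 3) (O = Add(Mul(19, Rational(22, 3)), Add(-7, -4)) = Add(Rational(418, 3), -11) = Rational(385, 3) ≈ 128.33)
Mul(Add(-1111, O), u) = Mul(Add(-1111, Rational(385, 3)), 410) = Mul(Rational(-2948, 3), 410) = Rational(-1208680, 3)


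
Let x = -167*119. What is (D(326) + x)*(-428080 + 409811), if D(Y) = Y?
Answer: 357104143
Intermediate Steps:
x = -19873
(D(326) + x)*(-428080 + 409811) = (326 - 19873)*(-428080 + 409811) = -19547*(-18269) = 357104143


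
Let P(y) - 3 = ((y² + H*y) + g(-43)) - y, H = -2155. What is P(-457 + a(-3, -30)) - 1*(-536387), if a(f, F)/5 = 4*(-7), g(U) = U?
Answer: 2179888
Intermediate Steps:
a(f, F) = -140 (a(f, F) = 5*(4*(-7)) = 5*(-28) = -140)
P(y) = -40 + y² - 2156*y (P(y) = 3 + (((y² - 2155*y) - 43) - y) = 3 + ((-43 + y² - 2155*y) - y) = 3 + (-43 + y² - 2156*y) = -40 + y² - 2156*y)
P(-457 + a(-3, -30)) - 1*(-536387) = (-40 + (-457 - 140)² - 2156*(-457 - 140)) - 1*(-536387) = (-40 + (-597)² - 2156*(-597)) + 536387 = (-40 + 356409 + 1287132) + 536387 = 1643501 + 536387 = 2179888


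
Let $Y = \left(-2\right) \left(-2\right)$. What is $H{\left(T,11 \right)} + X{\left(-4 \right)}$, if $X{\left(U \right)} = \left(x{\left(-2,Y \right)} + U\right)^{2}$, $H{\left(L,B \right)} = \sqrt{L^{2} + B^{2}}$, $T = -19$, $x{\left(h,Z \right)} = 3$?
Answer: $1 + \sqrt{482} \approx 22.954$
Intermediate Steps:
$Y = 4$
$H{\left(L,B \right)} = \sqrt{B^{2} + L^{2}}$
$X{\left(U \right)} = \left(3 + U\right)^{2}$
$H{\left(T,11 \right)} + X{\left(-4 \right)} = \sqrt{11^{2} + \left(-19\right)^{2}} + \left(3 - 4\right)^{2} = \sqrt{121 + 361} + \left(-1\right)^{2} = \sqrt{482} + 1 = 1 + \sqrt{482}$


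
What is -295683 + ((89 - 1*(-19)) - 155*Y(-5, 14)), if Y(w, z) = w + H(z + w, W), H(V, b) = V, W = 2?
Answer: -296195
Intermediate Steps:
Y(w, z) = z + 2*w (Y(w, z) = w + (z + w) = w + (w + z) = z + 2*w)
-295683 + ((89 - 1*(-19)) - 155*Y(-5, 14)) = -295683 + ((89 - 1*(-19)) - 155*(14 + 2*(-5))) = -295683 + ((89 + 19) - 155*(14 - 10)) = -295683 + (108 - 155*4) = -295683 + (108 - 620) = -295683 - 512 = -296195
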